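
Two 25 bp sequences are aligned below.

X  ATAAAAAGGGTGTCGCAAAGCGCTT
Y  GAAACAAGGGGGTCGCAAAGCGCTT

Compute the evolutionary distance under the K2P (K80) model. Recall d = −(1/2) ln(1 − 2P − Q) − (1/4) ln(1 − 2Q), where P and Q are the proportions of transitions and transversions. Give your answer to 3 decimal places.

Of 25 sites, 1 differences are transitions and 3 are transversions, so P = 1/25 = 0.04 and Q = 3/25 = 0.12.
Under the Kimura two-parameter model, d = −½ ln(1 − 2P − Q) − ¼ ln(1 − 2Q).
1 − 2P − Q = 0.8, giving −½ ln(0.8) = 0.111572.
1 − 2Q = 0.76, giving −¼ ln(0.76) = 0.068609.
d = 0.111572 + 0.068609 = 0.180181.

0.180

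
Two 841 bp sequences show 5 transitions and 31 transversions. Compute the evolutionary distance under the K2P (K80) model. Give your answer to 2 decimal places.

0.04

P = 5/841 ≈ 0.005945 and Q = 31/841 ≈ 0.036861.
Under the Kimura two-parameter model, d = −½ ln(1 − 2P − Q) − ¼ ln(1 − 2Q).
1 − 2P − Q = 0.951249, giving −½ ln(0.951249) = 0.024990.
1 − 2Q = 0.926278, giving −¼ ln(0.926278) = 0.019145.
d = 0.024990 + 0.019145 = 0.044135.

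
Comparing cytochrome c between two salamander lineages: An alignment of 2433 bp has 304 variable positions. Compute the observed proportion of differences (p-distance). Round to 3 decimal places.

p = 304/2433 = 0.124948… ≈ 0.125 (to 3 d.p.).

0.125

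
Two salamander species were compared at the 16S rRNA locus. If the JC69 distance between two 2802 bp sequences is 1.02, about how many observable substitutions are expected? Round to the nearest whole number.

1562

Invert JC69: p = (3/4)(1 − e^(−4d/3)) = 0.75 × (1 − e^(-1.36)) = 0.75 × (1 − 0.256661) = 0.557504.
Expected differing sites = pL ≈ 0.557504 × 2802 = 1562.126208 ≈ 1562.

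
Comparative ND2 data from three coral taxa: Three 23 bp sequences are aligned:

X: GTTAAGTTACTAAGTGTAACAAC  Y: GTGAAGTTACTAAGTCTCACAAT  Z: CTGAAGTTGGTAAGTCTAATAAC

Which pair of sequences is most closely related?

X and Y

X–Y: 4/23 differ, p = 0.174, d = 0.198.
X–Z: 6/23 differ, p = 0.261, d = 0.321.
Y–Z: 6/23 differ, p = 0.261, d = 0.321.
The smallest distance is between X and Y.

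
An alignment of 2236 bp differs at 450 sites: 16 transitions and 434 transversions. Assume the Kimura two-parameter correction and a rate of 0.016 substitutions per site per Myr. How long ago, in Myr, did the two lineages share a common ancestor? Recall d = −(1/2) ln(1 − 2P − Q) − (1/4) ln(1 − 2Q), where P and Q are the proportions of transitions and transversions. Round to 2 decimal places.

P = 16/2236 ≈ 0.007156 and Q = 434/2236 ≈ 0.194097.
Under the Kimura two-parameter model, d = −½ ln(1 − 2P − Q) − ¼ ln(1 − 2Q).
1 − 2P − Q = 0.791591, giving −½ ln(0.791591) = 0.116855.
1 − 2Q = 0.611806, giving −¼ ln(0.611806) = 0.122835.
d = 0.116855 + 0.122835 = 0.239690.
Under a molecular clock d = 2μt, so t = d/(2μ) = 0.239690 / (2 × 0.016) = 7.49 Myr.

7.49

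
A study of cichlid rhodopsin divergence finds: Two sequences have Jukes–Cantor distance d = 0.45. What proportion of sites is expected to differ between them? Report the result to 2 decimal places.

0.34

p = (3/4)(1 − e^(−4d/3)) = 0.75 × (1 − e^(-0.6)) = 0.75 × (1 − 0.548812) = 0.338391.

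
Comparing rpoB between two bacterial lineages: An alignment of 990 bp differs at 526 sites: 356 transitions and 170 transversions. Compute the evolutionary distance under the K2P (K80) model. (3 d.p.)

1.213

P = 356/990 ≈ 0.359596 and Q = 170/990 ≈ 0.171717.
Under the Kimura two-parameter model, d = −½ ln(1 − 2P − Q) − ¼ ln(1 − 2Q).
1 − 2P − Q = 0.109091, giving −½ ln(0.109091) = 1.107786.
1 − 2Q = 0.656566, giving −¼ ln(0.656566) = 0.105183.
d = 1.107786 + 0.105183 = 1.212969.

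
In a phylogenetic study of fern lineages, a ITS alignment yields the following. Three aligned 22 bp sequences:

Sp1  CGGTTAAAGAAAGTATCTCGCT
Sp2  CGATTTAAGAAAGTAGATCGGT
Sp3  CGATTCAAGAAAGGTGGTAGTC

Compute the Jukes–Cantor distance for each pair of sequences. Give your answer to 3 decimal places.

Sp1–Sp2: 5/22 sites differ → p ≈ 0.227273, d = −0.75 ln(1 − 0.303031) = 0.270761 ≈ 0.271.
Sp1–Sp3: 9/22 sites differ → p ≈ 0.409091, d = −0.75 ln(1 − 0.545455) = 0.591344 ≈ 0.591.
Sp2–Sp3: 7/22 sites differ → p ≈ 0.318182, d = −0.75 ln(1 − 0.424243) = 0.414052 ≈ 0.414.

d(Sp1,Sp2) = 0.271, d(Sp1,Sp3) = 0.591, d(Sp2,Sp3) = 0.414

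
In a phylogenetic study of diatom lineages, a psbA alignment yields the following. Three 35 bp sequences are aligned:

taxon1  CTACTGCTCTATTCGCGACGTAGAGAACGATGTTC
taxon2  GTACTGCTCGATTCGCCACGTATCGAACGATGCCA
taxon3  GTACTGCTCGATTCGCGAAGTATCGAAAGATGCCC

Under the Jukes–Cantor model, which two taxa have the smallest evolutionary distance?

taxon2 and taxon3

taxon1–taxon2: 8/35 differ, p = 0.229, d = 0.273.
taxon1–taxon3: 8/35 differ, p = 0.229, d = 0.273.
taxon2–taxon3: 4/35 differ, p = 0.114, d = 0.124.
The smallest distance is between taxon2 and taxon3.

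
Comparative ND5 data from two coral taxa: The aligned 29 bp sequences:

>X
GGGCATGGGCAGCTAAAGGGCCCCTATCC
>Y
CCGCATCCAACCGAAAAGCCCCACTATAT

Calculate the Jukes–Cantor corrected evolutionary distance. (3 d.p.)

0.878

The sequences differ at 15 of 29 sites, so p = 15/29 ≈ 0.517241.
d = −(3/4) ln(1 − 4p/3) = −0.75 ln(1 − 0.689655) = −0.75 ln(0.310345)
  = −0.75 × (-1.170071) = 0.877553 substitutions/site.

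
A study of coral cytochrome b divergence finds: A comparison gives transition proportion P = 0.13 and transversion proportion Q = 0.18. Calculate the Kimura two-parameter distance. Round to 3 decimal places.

Under the Kimura two-parameter model, d = −½ ln(1 − 2P − Q) − ¼ ln(1 − 2Q).
1 − 2P − Q = 0.56, giving −½ ln(0.56) = 0.289909.
1 − 2Q = 0.64, giving −¼ ln(0.64) = 0.111572.
d = 0.289909 + 0.111572 = 0.401481.

0.401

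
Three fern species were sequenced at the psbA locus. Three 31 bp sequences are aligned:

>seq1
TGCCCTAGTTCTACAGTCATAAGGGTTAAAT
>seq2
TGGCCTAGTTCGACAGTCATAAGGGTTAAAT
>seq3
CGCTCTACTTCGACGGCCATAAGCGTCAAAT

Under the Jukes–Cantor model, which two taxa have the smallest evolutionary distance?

seq1–seq2: 2/31 differ, p = 0.065, d = 0.067.
seq1–seq3: 8/31 differ, p = 0.258, d = 0.316.
seq2–seq3: 8/31 differ, p = 0.258, d = 0.316.
The smallest distance is between seq1 and seq2.

seq1 and seq2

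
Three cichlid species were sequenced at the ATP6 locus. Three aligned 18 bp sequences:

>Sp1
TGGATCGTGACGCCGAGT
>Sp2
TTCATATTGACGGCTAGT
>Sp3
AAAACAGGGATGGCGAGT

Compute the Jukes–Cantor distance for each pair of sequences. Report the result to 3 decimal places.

d(Sp1,Sp2) = 0.441, d(Sp1,Sp3) = 0.673, d(Sp2,Sp3) = 0.673

Sp1–Sp2: 6/18 sites differ → p ≈ 0.333333, d = −0.75 ln(1 − 0.444444) = 0.440839 ≈ 0.441.
Sp1–Sp3: 8/18 sites differ → p ≈ 0.444444, d = −0.75 ln(1 − 0.592592) = 0.673455 ≈ 0.673.
Sp2–Sp3: 8/18 sites differ → p ≈ 0.444444, d = −0.75 ln(1 − 0.592592) = 0.673455 ≈ 0.673.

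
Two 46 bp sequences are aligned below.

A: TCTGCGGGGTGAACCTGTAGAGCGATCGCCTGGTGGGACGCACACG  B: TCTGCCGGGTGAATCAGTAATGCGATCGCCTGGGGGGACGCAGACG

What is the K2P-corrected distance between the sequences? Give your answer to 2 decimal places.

0.17

Of 46 sites, 2 differences are transitions and 5 are transversions, so P = 2/46 ≈ 0.043478 and Q = 5/46 ≈ 0.108696.
Under the Kimura two-parameter model, d = −½ ln(1 − 2P − Q) − ¼ ln(1 − 2Q).
1 − 2P − Q = 0.804348, giving −½ ln(0.804348) = 0.108862.
1 − 2Q = 0.782608, giving −¼ ln(0.782608) = 0.061281.
d = 0.108862 + 0.061281 = 0.170143.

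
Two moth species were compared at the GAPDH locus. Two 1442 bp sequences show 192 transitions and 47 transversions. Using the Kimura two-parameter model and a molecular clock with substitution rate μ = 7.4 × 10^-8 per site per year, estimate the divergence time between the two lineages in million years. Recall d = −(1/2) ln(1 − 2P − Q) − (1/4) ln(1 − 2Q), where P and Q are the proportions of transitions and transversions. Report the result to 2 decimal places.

P = 192/1442 ≈ 0.133148 and Q = 47/1442 ≈ 0.032594.
Under the Kimura two-parameter model, d = −½ ln(1 − 2P − Q) − ¼ ln(1 − 2Q).
1 − 2P − Q = 0.70111, giving −½ ln(0.70111) = 0.177545.
1 − 2Q = 0.934812, giving −¼ ln(0.934812) = 0.016852.
d = 0.177545 + 0.016852 = 0.194397.
Under a molecular clock d = 2μt, so t = d/(2μ) = 0.194397 / (2 × 7.4 × 10^-8) = 1.31 million years.

1.31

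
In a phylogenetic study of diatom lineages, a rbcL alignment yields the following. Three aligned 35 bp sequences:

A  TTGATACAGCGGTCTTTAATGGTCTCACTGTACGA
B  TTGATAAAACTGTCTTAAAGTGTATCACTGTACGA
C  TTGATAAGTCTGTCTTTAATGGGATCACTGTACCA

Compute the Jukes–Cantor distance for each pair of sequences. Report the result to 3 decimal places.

d(A,B) = 0.233, d(A,C) = 0.233, d(B,C) = 0.233

A–B: 7/35 sites differ → p = 0.2, d = −0.75 ln(1 − 0.266667) = 0.232617 ≈ 0.233.
A–C: 7/35 sites differ → p = 0.2, d = −0.75 ln(1 − 0.266667) = 0.232617 ≈ 0.233.
B–C: 7/35 sites differ → p = 0.2, d = −0.75 ln(1 − 0.266667) = 0.232617 ≈ 0.233.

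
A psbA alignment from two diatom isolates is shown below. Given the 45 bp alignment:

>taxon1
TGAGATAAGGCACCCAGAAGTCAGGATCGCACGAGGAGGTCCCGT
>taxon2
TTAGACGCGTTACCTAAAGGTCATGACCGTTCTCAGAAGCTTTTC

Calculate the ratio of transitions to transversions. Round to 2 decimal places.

1.88

Transitions are A↔G and C↔T; transversions are all other mismatches.
Transitions: 15. Transversions: 8.
R = 15/8 = 1.875 ≈ 1.88 (to 2 d.p.).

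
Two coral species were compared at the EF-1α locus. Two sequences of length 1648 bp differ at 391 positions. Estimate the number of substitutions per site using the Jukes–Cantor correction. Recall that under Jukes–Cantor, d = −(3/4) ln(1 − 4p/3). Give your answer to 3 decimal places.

p = 391/1648 ≈ 0.237257.
d = −(3/4) ln(1 − 4p/3) = −0.75 ln(1 − 0.316343) = −0.75 ln(0.683657)
  = −0.75 × (-0.380299) = 0.285224 substitutions/site.

0.285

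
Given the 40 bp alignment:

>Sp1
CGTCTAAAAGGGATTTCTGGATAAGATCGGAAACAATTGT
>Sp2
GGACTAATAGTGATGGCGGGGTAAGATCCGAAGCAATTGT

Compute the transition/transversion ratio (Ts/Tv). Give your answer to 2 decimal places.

Transitions are A↔G and C↔T; transversions are all other mismatches.
Transitions: 2. Transversions: 8.
R = 2/8 = 0.25.

0.25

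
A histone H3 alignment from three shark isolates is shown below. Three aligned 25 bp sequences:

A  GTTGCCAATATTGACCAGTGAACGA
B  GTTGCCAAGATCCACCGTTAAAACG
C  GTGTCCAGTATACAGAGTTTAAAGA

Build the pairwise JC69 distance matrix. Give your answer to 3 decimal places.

d(A,B) = 0.490, d(A,C) = 0.663, d(B,C) = 0.572

A–B: 9/25 sites differ → p = 0.36, d = −0.75 ln(1 − 0.48) = 0.490445 ≈ 0.490.
A–C: 11/25 sites differ → p = 0.44, d = −0.75 ln(1 − 0.586667) = 0.662626 ≈ 0.663.
B–C: 10/25 sites differ → p = 0.4, d = −0.75 ln(1 − 0.533333) = 0.571605 ≈ 0.572.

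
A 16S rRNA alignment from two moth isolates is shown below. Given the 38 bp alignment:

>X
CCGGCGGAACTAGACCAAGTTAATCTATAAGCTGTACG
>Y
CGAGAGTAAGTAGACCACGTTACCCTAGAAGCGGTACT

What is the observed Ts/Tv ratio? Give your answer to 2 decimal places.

Transitions are A↔G and C↔T; transversions are all other mismatches.
Transitions: 2. Transversions: 9.
R = 2/9 = 0.222222… ≈ 0.22 (to 2 d.p.).

0.22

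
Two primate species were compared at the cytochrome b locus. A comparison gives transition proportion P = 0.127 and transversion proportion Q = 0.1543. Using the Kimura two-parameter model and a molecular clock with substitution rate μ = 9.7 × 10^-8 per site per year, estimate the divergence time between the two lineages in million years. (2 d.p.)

Under the Kimura two-parameter model, d = −½ ln(1 − 2P − Q) − ¼ ln(1 − 2Q).
1 − 2P − Q = 0.5917, giving −½ ln(0.5917) = 0.262378.
1 − 2Q = 0.6914, giving −¼ ln(0.6914) = 0.092259.
d = 0.262378 + 0.092259 = 0.354637.
Under a molecular clock d = 2μt, so t = d/(2μ) = 0.354637 / (2 × 9.7 × 10^-8) = 1.83 million years.

1.83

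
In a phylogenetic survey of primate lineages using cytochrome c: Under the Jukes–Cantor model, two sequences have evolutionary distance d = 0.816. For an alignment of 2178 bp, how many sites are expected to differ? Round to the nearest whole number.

Invert JC69: p = (3/4)(1 − e^(−4d/3)) = 0.75 × (1 − e^(-1.088)) = 0.75 × (1 − 0.336890) = 0.497333.
Expected differing sites = pL ≈ 0.497333 × 2178 = 1083.191274 ≈ 1083.

1083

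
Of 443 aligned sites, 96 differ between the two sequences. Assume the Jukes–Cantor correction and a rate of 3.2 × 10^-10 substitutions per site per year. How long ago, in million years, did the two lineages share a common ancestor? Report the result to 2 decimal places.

399.61

p = 96/443 ≈ 0.216704.
d = −(3/4) ln(1 − 4p/3) = −0.75 ln(1 − 0.288939) = −0.75 ln(0.711061)
  = −0.75 × (-0.340997) = 0.255748 substitutions/site.
Under a molecular clock d = 2μt, so t = d/(2μ) = 0.255748 / (2 × 3.2 × 10^-10) = 399.61 million years.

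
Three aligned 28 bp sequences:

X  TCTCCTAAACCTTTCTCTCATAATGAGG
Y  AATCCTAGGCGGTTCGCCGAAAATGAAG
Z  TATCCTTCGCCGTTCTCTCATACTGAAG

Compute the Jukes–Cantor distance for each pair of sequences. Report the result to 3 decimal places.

d(X,Y) = 0.556, d(X,Z) = 0.304, d(Y,Z) = 0.420

X–Y: 11/28 sites differ → p ≈ 0.392857, d = −0.75 ln(1 − 0.523809) = 0.556452 ≈ 0.556.
X–Z: 7/28 sites differ → p = 0.25, d = −0.75 ln(1 − 0.333333) = 0.304098 ≈ 0.304.
Y–Z: 9/28 sites differ → p ≈ 0.321429, d = −0.75 ln(1 − 0.428572) = 0.419713 ≈ 0.420.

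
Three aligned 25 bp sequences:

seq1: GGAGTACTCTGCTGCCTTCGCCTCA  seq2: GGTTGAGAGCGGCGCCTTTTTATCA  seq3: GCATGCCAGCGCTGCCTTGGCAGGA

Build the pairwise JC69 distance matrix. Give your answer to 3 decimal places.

d(seq1,seq2) = 0.886, d(seq1,seq3) = 0.663, d(seq2,seq3) = 0.663

seq1–seq2: 13/25 sites differ → p = 0.52, d = −0.75 ln(1 − 0.693333) = 0.886495 ≈ 0.886.
seq1–seq3: 11/25 sites differ → p = 0.44, d = −0.75 ln(1 − 0.586667) = 0.662626 ≈ 0.663.
seq2–seq3: 11/25 sites differ → p = 0.44, d = −0.75 ln(1 − 0.586667) = 0.662626 ≈ 0.663.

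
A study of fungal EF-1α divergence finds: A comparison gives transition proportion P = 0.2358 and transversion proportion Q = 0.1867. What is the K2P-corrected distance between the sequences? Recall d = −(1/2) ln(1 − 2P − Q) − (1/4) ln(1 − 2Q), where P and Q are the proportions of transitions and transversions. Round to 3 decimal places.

Under the Kimura two-parameter model, d = −½ ln(1 − 2P − Q) − ¼ ln(1 − 2Q).
1 − 2P − Q = 0.3417, giving −½ ln(0.3417) = 0.536911.
1 − 2Q = 0.6266, giving −¼ ln(0.6266) = 0.116862.
d = 0.536911 + 0.116862 = 0.653773.

0.654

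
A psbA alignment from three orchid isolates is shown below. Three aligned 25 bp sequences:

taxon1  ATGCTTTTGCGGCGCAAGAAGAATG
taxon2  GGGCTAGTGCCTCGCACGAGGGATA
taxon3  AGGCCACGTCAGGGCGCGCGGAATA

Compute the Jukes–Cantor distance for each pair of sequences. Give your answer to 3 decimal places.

d(taxon1,taxon2) = 0.572, d(taxon1,taxon3) = 0.886, d(taxon2,taxon3) = 0.663

taxon1–taxon2: 10/25 sites differ → p = 0.4, d = −0.75 ln(1 − 0.533333) = 0.571605 ≈ 0.572.
taxon1–taxon3: 13/25 sites differ → p = 0.52, d = −0.75 ln(1 − 0.693333) = 0.886495 ≈ 0.886.
taxon2–taxon3: 11/25 sites differ → p = 0.44, d = −0.75 ln(1 − 0.586667) = 0.662626 ≈ 0.663.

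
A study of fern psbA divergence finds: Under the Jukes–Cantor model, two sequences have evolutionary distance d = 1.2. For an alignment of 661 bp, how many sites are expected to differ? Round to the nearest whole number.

396

Invert JC69: p = (3/4)(1 − e^(−4d/3)) = 0.75 × (1 − e^(-1.6)) = 0.75 × (1 − 0.201897) = 0.598577.
Expected differing sites = pL ≈ 0.598577 × 661 = 395.659397 ≈ 396.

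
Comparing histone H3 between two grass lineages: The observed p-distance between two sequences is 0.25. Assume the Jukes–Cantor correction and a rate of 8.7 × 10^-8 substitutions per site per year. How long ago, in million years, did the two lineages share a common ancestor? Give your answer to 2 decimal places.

1.75

d = −(3/4) ln(1 − 4p/3) = −0.75 ln(1 − 0.333333) = −0.75 ln(0.666667)
  = −0.75 × (-0.405465) = 0.304099 substitutions/site.
Under a molecular clock d = 2μt, so t = d/(2μ) = 0.304099 / (2 × 8.7 × 10^-8) = 1.75 million years.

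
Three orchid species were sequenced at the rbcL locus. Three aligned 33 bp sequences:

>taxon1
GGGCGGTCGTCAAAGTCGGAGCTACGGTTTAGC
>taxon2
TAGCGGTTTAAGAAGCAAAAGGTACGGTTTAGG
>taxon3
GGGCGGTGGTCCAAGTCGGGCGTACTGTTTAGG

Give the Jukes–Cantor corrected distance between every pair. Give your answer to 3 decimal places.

d(taxon1,taxon2) = 0.559, d(taxon1,taxon3) = 0.249, d(taxon2,taxon3) = 0.625

taxon1–taxon2: 13/33 sites differ → p ≈ 0.393939, d = −0.75 ln(1 − 0.525252) = 0.558728 ≈ 0.559.
taxon1–taxon3: 7/33 sites differ → p ≈ 0.212121, d = −0.75 ln(1 − 0.282828) = 0.249330 ≈ 0.249.
taxon2–taxon3: 14/33 sites differ → p ≈ 0.424242, d = −0.75 ln(1 − 0.565656) = 0.625439 ≈ 0.625.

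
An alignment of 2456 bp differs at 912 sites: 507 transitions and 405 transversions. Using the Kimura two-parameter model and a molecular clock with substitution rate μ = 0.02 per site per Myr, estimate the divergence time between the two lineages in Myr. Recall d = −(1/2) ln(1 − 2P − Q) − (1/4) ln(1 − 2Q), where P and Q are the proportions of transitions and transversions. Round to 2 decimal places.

P = 507/2456 ≈ 0.206433 and Q = 405/2456 ≈ 0.164902.
Under the Kimura two-parameter model, d = −½ ln(1 − 2P − Q) − ¼ ln(1 − 2Q).
1 − 2P − Q = 0.422232, giving −½ ln(0.422232) = 0.431100.
1 − 2Q = 0.670196, giving −¼ ln(0.670196) = 0.100046.
d = 0.431100 + 0.100046 = 0.531146.
Under a molecular clock d = 2μt, so t = d/(2μ) = 0.531146 / (2 × 0.02) = 13.28 Myr.

13.28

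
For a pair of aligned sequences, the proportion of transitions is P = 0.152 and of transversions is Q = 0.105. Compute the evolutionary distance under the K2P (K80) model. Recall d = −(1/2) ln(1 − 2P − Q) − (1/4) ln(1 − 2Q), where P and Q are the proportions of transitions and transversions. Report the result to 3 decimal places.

Under the Kimura two-parameter model, d = −½ ln(1 − 2P − Q) − ¼ ln(1 − 2Q).
1 − 2P − Q = 0.591, giving −½ ln(0.591) = 0.262970.
1 − 2Q = 0.79, giving −¼ ln(0.79) = 0.058931.
d = 0.262970 + 0.058931 = 0.321901.

0.322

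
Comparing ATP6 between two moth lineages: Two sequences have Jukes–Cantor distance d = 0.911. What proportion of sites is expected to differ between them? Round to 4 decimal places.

0.5274

p = (3/4)(1 − e^(−4d/3)) = 0.75 × (1 − e^(-1.214667)) = 0.75 × (1 − 0.296809) = 0.527393.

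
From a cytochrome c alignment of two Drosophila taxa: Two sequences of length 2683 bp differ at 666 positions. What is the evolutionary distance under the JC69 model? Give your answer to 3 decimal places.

p = 666/2683 ≈ 0.24823.
d = −(3/4) ln(1 − 4p/3) = −0.75 ln(1 − 0.330973) = −0.75 ln(0.669027)
  = −0.75 × (-0.401931) = 0.301448 substitutions/site.

0.301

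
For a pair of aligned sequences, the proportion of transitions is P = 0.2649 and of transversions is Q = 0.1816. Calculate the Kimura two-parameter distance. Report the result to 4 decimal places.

Under the Kimura two-parameter model, d = −½ ln(1 − 2P − Q) − ¼ ln(1 − 2Q).
1 − 2P − Q = 0.2886, giving −½ ln(0.2886) = 0.621357.
1 − 2Q = 0.6368, giving −¼ ln(0.6368) = 0.112825.
d = 0.621357 + 0.112825 = 0.734182.

0.7342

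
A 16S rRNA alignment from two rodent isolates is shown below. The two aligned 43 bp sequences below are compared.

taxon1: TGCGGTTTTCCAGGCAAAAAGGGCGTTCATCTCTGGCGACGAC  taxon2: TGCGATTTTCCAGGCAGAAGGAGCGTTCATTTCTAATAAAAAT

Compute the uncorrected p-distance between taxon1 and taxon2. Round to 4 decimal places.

The sequences differ at 12 of 43 positions.
p = 12/43 = 0.279069… ≈ 0.2791 (to 4 d.p.).

0.2791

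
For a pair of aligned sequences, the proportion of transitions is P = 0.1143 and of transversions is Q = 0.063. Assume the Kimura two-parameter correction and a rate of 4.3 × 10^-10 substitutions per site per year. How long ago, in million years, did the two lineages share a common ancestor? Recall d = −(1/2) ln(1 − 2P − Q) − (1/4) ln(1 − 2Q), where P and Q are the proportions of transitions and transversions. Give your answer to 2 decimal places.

239.58

Under the Kimura two-parameter model, d = −½ ln(1 − 2P − Q) − ¼ ln(1 − 2Q).
1 − 2P − Q = 0.7084, giving −½ ln(0.7084) = 0.172373.
1 − 2Q = 0.874, giving −¼ ln(0.874) = 0.033669.
d = 0.172373 + 0.033669 = 0.206042.
Under a molecular clock d = 2μt, so t = d/(2μ) = 0.206042 / (2 × 4.3 × 10^-10) = 239.58 million years.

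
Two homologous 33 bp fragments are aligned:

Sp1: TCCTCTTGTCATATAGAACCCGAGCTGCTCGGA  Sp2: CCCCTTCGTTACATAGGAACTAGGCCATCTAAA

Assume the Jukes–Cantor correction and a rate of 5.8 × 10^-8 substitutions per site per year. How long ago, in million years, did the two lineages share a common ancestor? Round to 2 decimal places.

8.40

The sequences differ at 18 of 33 sites, so p = 18/33 ≈ 0.545455.
d = −(3/4) ln(1 − 4p/3) = −0.75 ln(1 − 0.727273) = −0.75 ln(0.272727)
  = −0.75 × (-1.299284) = 0.974463 substitutions/site.
Under a molecular clock d = 2μt, so t = d/(2μ) = 0.974463 / (2 × 5.8 × 10^-8) = 8.40 million years.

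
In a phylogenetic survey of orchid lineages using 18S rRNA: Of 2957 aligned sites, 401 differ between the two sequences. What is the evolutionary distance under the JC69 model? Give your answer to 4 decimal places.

0.1496

p = 401/2957 ≈ 0.13561.
d = −(3/4) ln(1 − 4p/3) = −0.75 ln(1 − 0.180813) = −0.75 ln(0.819187)
  = −0.75 × (-0.199443) = 0.149582 substitutions/site.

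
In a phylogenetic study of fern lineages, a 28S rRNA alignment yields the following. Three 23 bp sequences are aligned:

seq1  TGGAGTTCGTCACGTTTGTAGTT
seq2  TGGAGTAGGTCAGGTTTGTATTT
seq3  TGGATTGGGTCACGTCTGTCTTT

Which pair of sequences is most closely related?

seq1 and seq2

seq1–seq2: 4/23 differ, p = 0.174, d = 0.198.
seq1–seq3: 6/23 differ, p = 0.261, d = 0.321.
seq2–seq3: 5/23 differ, p = 0.217, d = 0.257.
The smallest distance is between seq1 and seq2.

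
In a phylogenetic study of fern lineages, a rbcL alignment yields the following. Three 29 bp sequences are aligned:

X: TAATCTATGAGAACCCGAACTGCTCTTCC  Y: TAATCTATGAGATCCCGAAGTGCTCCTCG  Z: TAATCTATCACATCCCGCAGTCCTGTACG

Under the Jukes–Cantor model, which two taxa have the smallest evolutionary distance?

X–Y: 4/29 differ, p = 0.138, d = 0.152.
X–Z: 9/29 differ, p = 0.310, d = 0.401.
Y–Z: 7/29 differ, p = 0.241, d = 0.291.
The smallest distance is between X and Y.

X and Y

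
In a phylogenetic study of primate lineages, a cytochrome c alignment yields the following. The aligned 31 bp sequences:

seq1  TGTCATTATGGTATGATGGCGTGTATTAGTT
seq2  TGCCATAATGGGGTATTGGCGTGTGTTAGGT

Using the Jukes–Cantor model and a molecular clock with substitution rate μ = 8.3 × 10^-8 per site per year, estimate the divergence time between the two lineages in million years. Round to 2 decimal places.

The sequences differ at 8 of 31 sites (3, 7, 12, 13, 15, 16, 25, 30), so p = 8/31 ≈ 0.258065.
d = −(3/4) ln(1 − 4p/3) = −0.75 ln(1 − 0.344087) = −0.75 ln(0.655913)
  = −0.75 × (-0.421727) = 0.316295 substitutions/site.
Under a molecular clock d = 2μt, so t = d/(2μ) = 0.316295 / (2 × 8.3 × 10^-8) = 1.91 million years.

1.91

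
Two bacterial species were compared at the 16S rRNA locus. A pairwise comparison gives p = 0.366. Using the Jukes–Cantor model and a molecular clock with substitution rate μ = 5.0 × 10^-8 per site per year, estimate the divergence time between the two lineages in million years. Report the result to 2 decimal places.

d = −(3/4) ln(1 − 4p/3) = −0.75 ln(1 − 0.488) = −0.75 ln(0.512)
  = −0.75 × (-0.669431) = 0.502073 substitutions/site.
Under a molecular clock d = 2μt, so t = d/(2μ) = 0.502073 / (2 × 5.0 × 10^-8) = 5.02 million years.

5.02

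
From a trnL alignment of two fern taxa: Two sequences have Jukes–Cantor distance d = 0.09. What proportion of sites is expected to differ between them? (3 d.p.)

p = (3/4)(1 − e^(−4d/3)) = 0.75 × (1 − e^(-0.12)) = 0.75 × (1 − 0.886920) = 0.084810.

0.085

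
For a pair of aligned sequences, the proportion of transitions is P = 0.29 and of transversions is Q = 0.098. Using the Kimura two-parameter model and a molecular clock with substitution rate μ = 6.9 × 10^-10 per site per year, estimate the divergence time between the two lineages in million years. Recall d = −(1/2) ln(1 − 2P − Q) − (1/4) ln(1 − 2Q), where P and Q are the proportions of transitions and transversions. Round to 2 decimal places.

Under the Kimura two-parameter model, d = −½ ln(1 − 2P − Q) − ¼ ln(1 − 2Q).
1 − 2P − Q = 0.322, giving −½ ln(0.322) = 0.566602.
1 − 2Q = 0.804, giving −¼ ln(0.804) = 0.054539.
d = 0.566602 + 0.054539 = 0.621141.
Under a molecular clock d = 2μt, so t = d/(2μ) = 0.621141 / (2 × 6.9 × 10^-10) = 450.10 million years.

450.10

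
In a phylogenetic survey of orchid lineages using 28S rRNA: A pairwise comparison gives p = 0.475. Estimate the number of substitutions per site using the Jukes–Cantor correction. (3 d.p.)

d = −(3/4) ln(1 − 4p/3) = −0.75 ln(1 − 0.633333) = −0.75 ln(0.366667)
  = −0.75 × (-1.003301) = 0.752476 substitutions/site.

0.752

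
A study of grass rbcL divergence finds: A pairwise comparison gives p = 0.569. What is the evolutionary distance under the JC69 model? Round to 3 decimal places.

1.066

d = −(3/4) ln(1 − 4p/3) = −0.75 ln(1 − 0.758667) = −0.75 ln(0.241333)
  = −0.75 × (-1.421578) = 1.066184 substitutions/site.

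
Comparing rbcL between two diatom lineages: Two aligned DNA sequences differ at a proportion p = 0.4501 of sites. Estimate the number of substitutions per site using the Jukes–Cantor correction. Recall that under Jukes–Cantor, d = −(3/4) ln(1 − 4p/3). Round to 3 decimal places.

0.687

d = −(3/4) ln(1 − 4p/3) = −0.75 ln(1 − 0.600133) = −0.75 ln(0.399867)
  = −0.75 × (-0.916623) = 0.687467 substitutions/site.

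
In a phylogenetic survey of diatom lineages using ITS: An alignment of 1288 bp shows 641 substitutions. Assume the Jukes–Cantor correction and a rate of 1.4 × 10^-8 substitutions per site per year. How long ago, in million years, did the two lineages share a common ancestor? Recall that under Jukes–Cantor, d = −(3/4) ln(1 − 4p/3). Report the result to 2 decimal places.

p = 641/1288 ≈ 0.497671.
d = −(3/4) ln(1 − 4p/3) = −0.75 ln(1 − 0.663561) = −0.75 ln(0.336439)
  = −0.75 × (-1.089338) = 0.817004 substitutions/site.
Under a molecular clock d = 2μt, so t = d/(2μ) = 0.817004 / (2 × 1.4 × 10^-8) = 29.18 million years.

29.18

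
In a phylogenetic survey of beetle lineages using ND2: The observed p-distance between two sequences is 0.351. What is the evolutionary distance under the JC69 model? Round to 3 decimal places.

0.473

d = −(3/4) ln(1 − 4p/3) = −0.75 ln(1 − 0.468) = −0.75 ln(0.532)
  = −0.75 × (-0.631112) = 0.473334 substitutions/site.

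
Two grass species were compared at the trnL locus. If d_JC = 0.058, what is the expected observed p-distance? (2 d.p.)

0.06

p = (3/4)(1 − e^(−4d/3)) = 0.75 × (1 − e^(-0.077333)) = 0.75 × (1 − 0.925582) = 0.055814.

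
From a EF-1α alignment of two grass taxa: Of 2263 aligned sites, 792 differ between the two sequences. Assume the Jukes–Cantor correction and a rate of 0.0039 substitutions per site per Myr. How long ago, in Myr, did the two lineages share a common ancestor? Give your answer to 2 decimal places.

60.44

p = 792/2263 ≈ 0.349978.
d = −(3/4) ln(1 − 4p/3) = −0.75 ln(1 − 0.466637) = −0.75 ln(0.533363)
  = −0.75 × (-0.628553) = 0.471415 substitutions/site.
Under a molecular clock d = 2μt, so t = d/(2μ) = 0.471415 / (2 × 0.0039) = 60.44 Myr.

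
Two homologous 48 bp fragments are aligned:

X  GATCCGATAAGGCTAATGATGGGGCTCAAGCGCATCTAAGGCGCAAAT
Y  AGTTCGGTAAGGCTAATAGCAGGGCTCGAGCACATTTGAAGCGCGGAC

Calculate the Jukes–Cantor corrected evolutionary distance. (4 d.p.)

0.4408

The sequences differ at 16 of 48 sites, so p = 16/48 ≈ 0.333333.
d = −(3/4) ln(1 − 4p/3) = −0.75 ln(1 − 0.444444) = −0.75 ln(0.555556)
  = −0.75 × (-0.587786) = 0.440840 substitutions/site.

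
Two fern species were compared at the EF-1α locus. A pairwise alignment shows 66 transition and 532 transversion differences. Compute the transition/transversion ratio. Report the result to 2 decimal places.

R = 66/532 = 0.124060… ≈ 0.12 (to 2 d.p.).

0.12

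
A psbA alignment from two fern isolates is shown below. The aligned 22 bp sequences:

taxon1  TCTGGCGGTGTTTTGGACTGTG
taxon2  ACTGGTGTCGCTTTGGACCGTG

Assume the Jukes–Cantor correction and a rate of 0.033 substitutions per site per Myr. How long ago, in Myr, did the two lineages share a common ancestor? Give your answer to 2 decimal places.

5.14

The sequences differ at 6 of 22 sites (1, 6, 8, 9, 11, 19), so p = 6/22 ≈ 0.272727.
d = −(3/4) ln(1 − 4p/3) = −0.75 ln(1 − 0.363636) = −0.75 ln(0.636364)
  = −0.75 × (-0.451985) = 0.338989 substitutions/site.
Under a molecular clock d = 2μt, so t = d/(2μ) = 0.338989 / (2 × 0.033) = 5.14 Myr.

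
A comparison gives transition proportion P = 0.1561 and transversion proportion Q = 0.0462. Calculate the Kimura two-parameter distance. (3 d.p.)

Under the Kimura two-parameter model, d = −½ ln(1 − 2P − Q) − ¼ ln(1 − 2Q).
1 − 2P − Q = 0.6416, giving −½ ln(0.6416) = 0.221895.
1 − 2Q = 0.9076, giving −¼ ln(0.9076) = 0.024238.
d = 0.221895 + 0.024238 = 0.246133.

0.246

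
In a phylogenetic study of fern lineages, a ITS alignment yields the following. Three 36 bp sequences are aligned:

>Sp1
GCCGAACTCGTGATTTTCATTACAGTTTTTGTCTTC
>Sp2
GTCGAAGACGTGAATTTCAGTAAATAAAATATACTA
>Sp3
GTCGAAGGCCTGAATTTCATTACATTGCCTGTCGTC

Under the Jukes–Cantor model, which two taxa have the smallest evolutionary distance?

Sp1–Sp2: 15/36 differ, p = 0.417, d = 0.608.
Sp1–Sp3: 10/36 differ, p = 0.278, d = 0.347.
Sp2–Sp3: 12/36 differ, p = 0.333, d = 0.441.
The smallest distance is between Sp1 and Sp3.

Sp1 and Sp3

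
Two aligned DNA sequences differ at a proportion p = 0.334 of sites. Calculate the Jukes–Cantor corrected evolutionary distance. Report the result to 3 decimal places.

d = −(3/4) ln(1 − 4p/3) = −0.75 ln(1 − 0.445333) = −0.75 ln(0.554667)
  = −0.75 × (-0.589387) = 0.442040 substitutions/site.

0.442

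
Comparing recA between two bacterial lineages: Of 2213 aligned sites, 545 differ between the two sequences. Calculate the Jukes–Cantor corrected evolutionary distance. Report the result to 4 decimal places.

p = 545/2213 ≈ 0.246272.
d = −(3/4) ln(1 − 4p/3) = −0.75 ln(1 − 0.328363) = −0.75 ln(0.671637)
  = −0.75 × (-0.398037) = 0.298528 substitutions/site.

0.2985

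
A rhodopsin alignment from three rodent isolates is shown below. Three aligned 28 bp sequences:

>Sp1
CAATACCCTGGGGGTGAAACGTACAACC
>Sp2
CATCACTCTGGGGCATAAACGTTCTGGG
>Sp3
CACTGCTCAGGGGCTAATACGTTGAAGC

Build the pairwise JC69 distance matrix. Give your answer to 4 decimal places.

Sp1–Sp2: 11/28 sites differ → p ≈ 0.392857, d = −0.75 ln(1 − 0.523809) = 0.556452 ≈ 0.5565.
Sp1–Sp3: 10/28 sites differ → p ≈ 0.357143, d = −0.75 ln(1 − 0.476191) = 0.484971 ≈ 0.4850.
Sp2–Sp3: 11/28 sites differ → p ≈ 0.392857, d = −0.75 ln(1 − 0.523809) = 0.556452 ≈ 0.5565.

d(Sp1,Sp2) = 0.5565, d(Sp1,Sp3) = 0.4850, d(Sp2,Sp3) = 0.5565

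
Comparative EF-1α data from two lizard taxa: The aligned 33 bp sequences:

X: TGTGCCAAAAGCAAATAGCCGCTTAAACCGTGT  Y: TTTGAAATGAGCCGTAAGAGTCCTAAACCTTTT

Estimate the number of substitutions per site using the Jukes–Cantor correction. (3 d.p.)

The sequences differ at 15 of 33 sites, so p = 15/33 ≈ 0.454545.
d = −(3/4) ln(1 − 4p/3) = −0.75 ln(1 − 0.60606) = −0.75 ln(0.39394)
  = −0.75 × (-0.931557) = 0.698668 substitutions/site.

0.699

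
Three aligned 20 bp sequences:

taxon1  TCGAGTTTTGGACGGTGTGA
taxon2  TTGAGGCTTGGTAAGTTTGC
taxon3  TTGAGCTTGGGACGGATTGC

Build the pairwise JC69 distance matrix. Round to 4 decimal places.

taxon1–taxon2: 8/20 sites differ → p = 0.4, d = −0.75 ln(1 − 0.533333) = 0.571605 ≈ 0.5716.
taxon1–taxon3: 6/20 sites differ → p = 0.3, d = −0.75 ln(1 − 0.4) = 0.383119 ≈ 0.3831.
taxon2–taxon3: 7/20 sites differ → p = 0.35, d = −0.75 ln(1 − 0.466667) = 0.471457 ≈ 0.4715.

d(taxon1,taxon2) = 0.5716, d(taxon1,taxon3) = 0.3831, d(taxon2,taxon3) = 0.4715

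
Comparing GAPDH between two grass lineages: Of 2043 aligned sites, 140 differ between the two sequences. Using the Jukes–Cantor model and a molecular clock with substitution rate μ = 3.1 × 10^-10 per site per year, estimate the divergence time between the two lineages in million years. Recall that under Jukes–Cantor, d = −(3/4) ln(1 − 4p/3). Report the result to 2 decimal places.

p = 140/2043 ≈ 0.068527.
d = −(3/4) ln(1 − 4p/3) = −0.75 ln(1 − 0.091369) = −0.75 ln(0.908631)
  = −0.75 × (-0.095816) = 0.071862 substitutions/site.
Under a molecular clock d = 2μt, so t = d/(2μ) = 0.071862 / (2 × 3.1 × 10^-10) = 115.91 million years.

115.91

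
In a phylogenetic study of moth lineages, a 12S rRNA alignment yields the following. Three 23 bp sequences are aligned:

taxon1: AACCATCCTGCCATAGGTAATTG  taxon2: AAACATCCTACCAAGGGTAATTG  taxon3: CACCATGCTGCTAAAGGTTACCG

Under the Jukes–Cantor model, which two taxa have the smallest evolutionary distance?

taxon1 and taxon2

taxon1–taxon2: 4/23 differ, p = 0.174, d = 0.198.
taxon1–taxon3: 7/23 differ, p = 0.304, d = 0.390.
taxon2–taxon3: 9/23 differ, p = 0.391, d = 0.553.
The smallest distance is between taxon1 and taxon2.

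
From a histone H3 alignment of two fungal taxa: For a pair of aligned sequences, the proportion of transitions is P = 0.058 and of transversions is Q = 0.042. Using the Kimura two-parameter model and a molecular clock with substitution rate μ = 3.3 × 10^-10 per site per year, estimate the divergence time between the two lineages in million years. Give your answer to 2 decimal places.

Under the Kimura two-parameter model, d = −½ ln(1 − 2P − Q) − ¼ ln(1 − 2Q).
1 − 2P − Q = 0.842, giving −½ ln(0.842) = 0.085988.
1 − 2Q = 0.916, giving −¼ ln(0.916) = 0.021935.
d = 0.085988 + 0.021935 = 0.107923.
Under a molecular clock d = 2μt, so t = d/(2μ) = 0.107923 / (2 × 3.3 × 10^-10) = 163.52 million years.

163.52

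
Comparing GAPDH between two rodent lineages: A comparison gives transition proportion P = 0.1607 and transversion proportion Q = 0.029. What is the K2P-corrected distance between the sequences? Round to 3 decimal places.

0.231

Under the Kimura two-parameter model, d = −½ ln(1 − 2P − Q) − ¼ ln(1 − 2Q).
1 − 2P − Q = 0.6496, giving −½ ln(0.6496) = 0.215699.
1 − 2Q = 0.942, giving −¼ ln(0.942) = 0.014938.
d = 0.215699 + 0.014938 = 0.230637.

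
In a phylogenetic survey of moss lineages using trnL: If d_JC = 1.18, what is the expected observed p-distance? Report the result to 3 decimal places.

0.594

p = (3/4)(1 − e^(−4d/3)) = 0.75 × (1 − e^(-1.573333)) = 0.75 × (1 − 0.207353) = 0.594485.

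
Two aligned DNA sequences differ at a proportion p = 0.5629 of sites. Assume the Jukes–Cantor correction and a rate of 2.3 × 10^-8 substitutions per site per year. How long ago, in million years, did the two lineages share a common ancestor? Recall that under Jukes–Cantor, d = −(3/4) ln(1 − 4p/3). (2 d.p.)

d = −(3/4) ln(1 − 4p/3) = −0.75 ln(1 − 0.750533) = −0.75 ln(0.249467)
  = −0.75 × (-1.388429) = 1.041322 substitutions/site.
Under a molecular clock d = 2μt, so t = d/(2μ) = 1.041322 / (2 × 2.3 × 10^-8) = 22.64 million years.

22.64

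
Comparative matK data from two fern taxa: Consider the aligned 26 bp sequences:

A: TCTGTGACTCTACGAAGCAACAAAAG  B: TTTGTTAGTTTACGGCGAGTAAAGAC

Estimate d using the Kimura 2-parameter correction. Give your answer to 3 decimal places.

0.724

Of 26 sites, 5 differences are transitions and 7 are transversions, so P = 5/26 ≈ 0.192308 and Q = 7/26 ≈ 0.269231.
Under the Kimura two-parameter model, d = −½ ln(1 − 2P − Q) − ¼ ln(1 − 2Q).
1 − 2P − Q = 0.346153, giving −½ ln(0.346153) = 0.530437.
1 − 2Q = 0.461538, giving −¼ ln(0.461538) = 0.193298.
d = 0.530437 + 0.193298 = 0.723735.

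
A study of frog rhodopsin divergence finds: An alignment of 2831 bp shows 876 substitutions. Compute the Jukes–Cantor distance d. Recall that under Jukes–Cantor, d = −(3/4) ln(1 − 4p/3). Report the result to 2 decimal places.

0.40

p = 876/2831 ≈ 0.309431.
d = −(3/4) ln(1 − 4p/3) = −0.75 ln(1 − 0.412575) = −0.75 ln(0.587425)
  = −0.75 × (-0.532007) = 0.399005 substitutions/site.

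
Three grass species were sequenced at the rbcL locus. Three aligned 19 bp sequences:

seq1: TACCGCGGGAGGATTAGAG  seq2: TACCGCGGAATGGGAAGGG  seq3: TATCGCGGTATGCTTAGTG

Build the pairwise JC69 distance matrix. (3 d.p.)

d(seq1,seq2) = 0.410, d(seq1,seq3) = 0.324, d(seq2,seq3) = 0.410

seq1–seq2: 6/19 sites differ → p ≈ 0.315789, d = −0.75 ln(1 − 0.421052) = 0.409907 ≈ 0.410.
seq1–seq3: 5/19 sites differ → p ≈ 0.263158, d = −0.75 ln(1 − 0.350877) = 0.324100 ≈ 0.324.
seq2–seq3: 6/19 sites differ → p ≈ 0.315789, d = −0.75 ln(1 − 0.421052) = 0.409907 ≈ 0.410.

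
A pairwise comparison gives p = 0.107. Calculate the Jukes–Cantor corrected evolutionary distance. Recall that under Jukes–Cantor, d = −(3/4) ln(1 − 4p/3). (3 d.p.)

d = −(3/4) ln(1 − 4p/3) = −0.75 ln(1 − 0.142667) = −0.75 ln(0.857333)
  = −0.75 × (-0.153929) = 0.115447 substitutions/site.

0.115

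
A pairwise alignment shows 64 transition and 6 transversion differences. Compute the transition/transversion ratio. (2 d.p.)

R = 64/6 = 10.666666… ≈ 10.67 (to 2 d.p.).

10.67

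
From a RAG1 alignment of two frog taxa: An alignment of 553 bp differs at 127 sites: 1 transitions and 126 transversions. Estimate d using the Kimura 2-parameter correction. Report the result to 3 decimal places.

0.284

P = 1/553 ≈ 0.001808 and Q = 126/553 ≈ 0.227848.
Under the Kimura two-parameter model, d = −½ ln(1 − 2P − Q) − ¼ ln(1 − 2Q).
1 − 2P − Q = 0.768536, giving −½ ln(0.768536) = 0.131634.
1 − 2Q = 0.544304, giving −¼ ln(0.544304) = 0.152062.
d = 0.131634 + 0.152062 = 0.283696.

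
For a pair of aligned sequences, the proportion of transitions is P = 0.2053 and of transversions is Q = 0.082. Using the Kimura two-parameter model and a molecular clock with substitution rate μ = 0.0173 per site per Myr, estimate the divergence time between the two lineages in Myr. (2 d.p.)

Under the Kimura two-parameter model, d = −½ ln(1 − 2P − Q) − ¼ ln(1 − 2Q).
1 − 2P − Q = 0.5074, giving −½ ln(0.5074) = 0.339228.
1 − 2Q = 0.836, giving −¼ ln(0.836) = 0.044782.
d = 0.339228 + 0.044782 = 0.384010.
Under a molecular clock d = 2μt, so t = d/(2μ) = 0.384010 / (2 × 0.0173) = 11.10 Myr.

11.10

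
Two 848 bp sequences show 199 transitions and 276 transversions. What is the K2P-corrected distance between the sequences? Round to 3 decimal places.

1.055

P = 199/848 ≈ 0.23467 and Q = 276/848 ≈ 0.325472.
Under the Kimura two-parameter model, d = −½ ln(1 − 2P − Q) − ¼ ln(1 − 2Q).
1 − 2P − Q = 0.205188, giving −½ ln(0.205188) = 0.791914.
1 − 2Q = 0.349056, giving −¼ ln(0.349056) = 0.263131.
d = 0.791914 + 0.263131 = 1.055045.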